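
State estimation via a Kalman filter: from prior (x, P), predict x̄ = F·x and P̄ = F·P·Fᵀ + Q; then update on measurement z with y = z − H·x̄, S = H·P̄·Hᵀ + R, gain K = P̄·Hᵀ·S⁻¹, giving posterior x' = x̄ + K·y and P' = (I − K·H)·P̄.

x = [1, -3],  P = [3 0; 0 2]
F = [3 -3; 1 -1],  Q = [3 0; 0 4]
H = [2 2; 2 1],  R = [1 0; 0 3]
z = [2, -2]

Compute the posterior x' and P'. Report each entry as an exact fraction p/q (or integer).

x' = [-243/356, 509/356]
P' = [945/712 -951/712; -951/712 1113/712]

x̄ = F·x = [12, 4]
P̄ = F·P·Fᵀ + Q = [48 15; 15 9]
y = z − H·x̄ = [-30, -30]
S = H·P̄·Hᵀ + R = [349 300; 300 264]
K = P̄·Hᵀ·S⁻¹ = [-3/178 313/712; 81/178 -263/712]
x' = x̄ + K·y = [-243/356, 509/356]
P' = (I − K·H)·P̄ = [945/712 -951/712; -951/712 1113/712]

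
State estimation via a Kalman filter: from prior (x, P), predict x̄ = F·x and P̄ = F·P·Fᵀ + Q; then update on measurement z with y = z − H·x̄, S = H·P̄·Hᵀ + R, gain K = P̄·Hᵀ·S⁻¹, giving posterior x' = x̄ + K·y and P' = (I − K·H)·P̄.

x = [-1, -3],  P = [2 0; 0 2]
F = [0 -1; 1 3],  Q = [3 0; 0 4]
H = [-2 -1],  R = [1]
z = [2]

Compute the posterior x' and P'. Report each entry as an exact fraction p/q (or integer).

x' = [71/21, -62/7]
P' = [89/21 -58/7; -58/7 120/7]

x̄ = F·x = [3, -10]
P̄ = F·P·Fᵀ + Q = [5 -6; -6 24]
y = z − H·x̄ = [-2]
S = H·P̄·Hᵀ + R = [21]
K = P̄·Hᵀ·S⁻¹ = [-4/21; -4/7]
x' = x̄ + K·y = [71/21, -62/7]
P' = (I − K·H)·P̄ = [89/21 -58/7; -58/7 120/7]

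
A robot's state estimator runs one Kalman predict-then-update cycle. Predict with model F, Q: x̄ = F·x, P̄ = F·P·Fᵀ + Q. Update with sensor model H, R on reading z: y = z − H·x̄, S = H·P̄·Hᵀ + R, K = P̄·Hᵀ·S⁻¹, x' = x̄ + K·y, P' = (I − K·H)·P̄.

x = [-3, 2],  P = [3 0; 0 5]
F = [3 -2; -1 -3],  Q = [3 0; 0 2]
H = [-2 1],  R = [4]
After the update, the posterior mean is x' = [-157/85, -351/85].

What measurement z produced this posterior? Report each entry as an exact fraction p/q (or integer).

x̄ = F·x = [-13, -3]
P̄ = F·P·Fᵀ + Q = [50 21; 21 50]
S = H·P̄·Hᵀ + R = [170]
K = P̄·Hᵀ·S⁻¹ = [-79/170; 4/85]
x' − x̄ = [948/85, -96/85] = K·y
y = (KᵀK)⁻¹·Kᵀ·(x' − x̄) = [-24]
z = y + H·x̄ = [-24] + [23] = [-1]

z = [-1]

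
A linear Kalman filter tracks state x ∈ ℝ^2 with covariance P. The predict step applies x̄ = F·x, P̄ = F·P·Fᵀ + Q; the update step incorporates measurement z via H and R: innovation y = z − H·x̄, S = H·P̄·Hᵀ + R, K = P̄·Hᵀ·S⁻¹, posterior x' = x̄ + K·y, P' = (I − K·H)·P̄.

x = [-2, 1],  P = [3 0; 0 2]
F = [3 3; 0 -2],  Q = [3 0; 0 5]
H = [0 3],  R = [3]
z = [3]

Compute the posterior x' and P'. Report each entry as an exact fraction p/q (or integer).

x' = [-57/10, 37/40]
P' = [186/5 -3/10; -3/10 13/40]

x̄ = F·x = [-3, -2]
P̄ = F·P·Fᵀ + Q = [48 -12; -12 13]
y = z − H·x̄ = [9]
S = H·P̄·Hᵀ + R = [120]
K = P̄·Hᵀ·S⁻¹ = [-3/10; 13/40]
x' = x̄ + K·y = [-57/10, 37/40]
P' = (I − K·H)·P̄ = [186/5 -3/10; -3/10 13/40]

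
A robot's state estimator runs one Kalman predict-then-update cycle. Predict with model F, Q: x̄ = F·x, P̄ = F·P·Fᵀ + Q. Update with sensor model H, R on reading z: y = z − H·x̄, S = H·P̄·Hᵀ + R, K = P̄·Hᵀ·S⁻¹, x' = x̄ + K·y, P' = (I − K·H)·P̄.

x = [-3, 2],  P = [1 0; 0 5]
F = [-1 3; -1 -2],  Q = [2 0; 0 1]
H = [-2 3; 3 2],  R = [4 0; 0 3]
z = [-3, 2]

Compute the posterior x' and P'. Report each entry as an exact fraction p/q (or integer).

x' = [5996/5607, -99/623]
P' = [1403/5607 -26/623; -26/623 24/89]

x̄ = F·x = [9, -1]
P̄ = F·P·Fᵀ + Q = [48 -29; -29 22]
y = z − H·x̄ = [18, -23]
S = H·P̄·Hᵀ + R = [742 -301; -301 175]
K = P̄·Hᵀ·S⁻¹ = [-877/5607 1247/5607; 139/623 86/623]
x' = x̄ + K·y = [5996/5607, -99/623]
P' = (I − K·H)·P̄ = [1403/5607 -26/623; -26/623 24/89]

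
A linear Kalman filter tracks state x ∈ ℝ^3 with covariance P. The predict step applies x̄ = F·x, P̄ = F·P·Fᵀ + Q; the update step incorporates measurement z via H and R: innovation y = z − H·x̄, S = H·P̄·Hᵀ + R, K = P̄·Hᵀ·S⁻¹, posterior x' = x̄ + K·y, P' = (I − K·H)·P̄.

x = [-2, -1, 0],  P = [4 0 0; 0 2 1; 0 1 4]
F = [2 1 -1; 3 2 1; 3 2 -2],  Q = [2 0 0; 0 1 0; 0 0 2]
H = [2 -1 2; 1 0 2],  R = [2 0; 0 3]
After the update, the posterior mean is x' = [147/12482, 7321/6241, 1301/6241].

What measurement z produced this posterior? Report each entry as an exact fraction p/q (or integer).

z = [-1, 1]

x̄ = F·x = [-5, -8, -8]
P̄ = F·P·Fᵀ + Q = [22 23 32; 23 53 34; 32 34 54]
S = H·P̄·Hᵀ + R = [387 361; 361 369]
K = P̄·Hᵀ·S⁻¹ = [319/12482 2597/12482; -5171/6241 6598/6241; 191/6241 2181/6241]
x' − x̄ = [62557/12482, 57249/6241, 51229/6241] = K·y
y = (KᵀK)⁻¹·Kᵀ·(x' − x̄) = [17, 22]
z = y + H·x̄ = [17, 22] + [-18, -21] = [-1, 1]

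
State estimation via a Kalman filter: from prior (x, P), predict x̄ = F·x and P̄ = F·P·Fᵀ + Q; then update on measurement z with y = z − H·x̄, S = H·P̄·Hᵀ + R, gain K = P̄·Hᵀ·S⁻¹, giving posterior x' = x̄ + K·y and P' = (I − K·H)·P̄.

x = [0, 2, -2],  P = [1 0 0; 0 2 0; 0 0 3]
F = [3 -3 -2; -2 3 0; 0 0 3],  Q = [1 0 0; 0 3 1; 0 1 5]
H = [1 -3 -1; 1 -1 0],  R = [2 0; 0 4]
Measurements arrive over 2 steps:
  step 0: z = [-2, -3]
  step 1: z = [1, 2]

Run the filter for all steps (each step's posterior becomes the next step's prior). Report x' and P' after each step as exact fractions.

step 0: x̄ = F·x = [-2, 6, -6]
step 0: P̄ = F·P·Fᵀ + Q = [40 -24 -18; -24 25 1; -18 1 32]
step 0: y = z − H·x̄ = [12, 5]
step 0: S = H·P̄·Hᵀ + R = [485 230; 230 117]
step 0: K = P̄·Hᵀ·S⁻¹ = [98/769 228/769; -86/769 -153/769; -1831/3845 595/769]
step 0: x' = x̄ + K·y = [778/769, 2817/769, -30167/3845]
step 0: P' = (I − K·H)·P̄ = [3428/769 2516/769 -4316/769; 2516/769 3128/769 -6696/769; -4316/769 -6696/769 82522/3845]
step 1: x̄ = F·x = [29749/3845, 6895/769, -90501/3845]
step 1: P̄ = F·P·Fᵀ + Q = [259713/3845 11932/769 -388032/3845; 11932/769 13979/769 -33599/769; -388032/3845 -33599/769 761923/3845]
step 1: y = z − H·x̄ = [-2596/769, 12416/3845]
step 1: S = H·P̄·Hᵀ + R = [213703/769 90159/769; 90159/769 225668/3845]
step 1: K = P̄·Hᵀ·S⁻¹ = [4057833/9860471 635296/9860471; 2254653/9860471 -4951115/9860471; -12115261/9860471 14587051/9860471]
step 1: x' = x̄ + K·y = [64644035/9860471, 64811781/9860471, -144086755/9860471]
step 1: P' = (I − K·H)·P̄ = [138265162/9860471 135723978/9860471 -277022438/9860471; 135723978/9860471 155528438/9860471 -335370642/9860471; -277022438/9860471 -335370642/9860471 753320010/9860471]

step 0: x' = [778/769, 2817/769, -30167/3845], P' = [3428/769 2516/769 -4316/769; 2516/769 3128/769 -6696/769; -4316/769 -6696/769 82522/3845]
step 1: x' = [64644035/9860471, 64811781/9860471, -144086755/9860471], P' = [138265162/9860471 135723978/9860471 -277022438/9860471; 135723978/9860471 155528438/9860471 -335370642/9860471; -277022438/9860471 -335370642/9860471 753320010/9860471]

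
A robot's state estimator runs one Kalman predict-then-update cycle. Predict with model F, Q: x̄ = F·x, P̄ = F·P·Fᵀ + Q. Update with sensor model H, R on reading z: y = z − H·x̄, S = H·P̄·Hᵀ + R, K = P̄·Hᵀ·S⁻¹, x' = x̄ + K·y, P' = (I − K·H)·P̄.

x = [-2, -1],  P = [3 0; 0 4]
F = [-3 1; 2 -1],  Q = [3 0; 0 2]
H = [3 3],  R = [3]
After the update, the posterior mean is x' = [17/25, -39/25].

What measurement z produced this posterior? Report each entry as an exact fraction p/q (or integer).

z = [-3]

x̄ = F·x = [5, -3]
P̄ = F·P·Fᵀ + Q = [34 -22; -22 18]
S = H·P̄·Hᵀ + R = [75]
K = P̄·Hᵀ·S⁻¹ = [12/25; -4/25]
x' − x̄ = [-108/25, 36/25] = K·y
y = (KᵀK)⁻¹·Kᵀ·(x' − x̄) = [-9]
z = y + H·x̄ = [-9] + [6] = [-3]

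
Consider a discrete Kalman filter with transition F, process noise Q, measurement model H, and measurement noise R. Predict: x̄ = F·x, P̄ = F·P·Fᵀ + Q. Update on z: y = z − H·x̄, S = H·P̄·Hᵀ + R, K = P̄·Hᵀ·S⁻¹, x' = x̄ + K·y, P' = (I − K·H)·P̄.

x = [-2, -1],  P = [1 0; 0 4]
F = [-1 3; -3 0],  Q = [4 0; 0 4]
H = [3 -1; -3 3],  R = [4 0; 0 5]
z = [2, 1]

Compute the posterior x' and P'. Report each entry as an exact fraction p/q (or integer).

x' = [2135/1402, 11771/5608]
P' = [697/701 837/701; 837/701 2669/1402]

x̄ = F·x = [-1, 6]
P̄ = F·P·Fᵀ + Q = [41 3; 3 13]
y = z − H·x̄ = [11, -20]
S = H·P̄·Hᵀ + R = [368 -372; -372 437]
K = P̄·Hᵀ·S⁻¹ = [627/1402 84/701; 2353/5608 597/1402]
x' = x̄ + K·y = [2135/1402, 11771/5608]
P' = (I − K·H)·P̄ = [697/701 837/701; 837/701 2669/1402]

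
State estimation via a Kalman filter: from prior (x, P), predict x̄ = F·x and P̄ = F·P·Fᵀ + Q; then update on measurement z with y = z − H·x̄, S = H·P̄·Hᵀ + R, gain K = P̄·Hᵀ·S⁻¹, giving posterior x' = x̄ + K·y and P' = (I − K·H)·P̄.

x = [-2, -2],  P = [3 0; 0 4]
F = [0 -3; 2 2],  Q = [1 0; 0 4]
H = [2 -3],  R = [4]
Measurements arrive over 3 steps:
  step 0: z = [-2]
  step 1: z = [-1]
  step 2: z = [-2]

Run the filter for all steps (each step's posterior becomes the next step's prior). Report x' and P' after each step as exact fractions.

step 0: x' = [-295/182, -44/91], P' = [1405/182 444/91; 444/91 320/91]
step 1: x' = [-61708/69655, -18923/69655], P' = [143057/69655 82242/69655; 82242/69655 76952/69655]
step 2: x' = [-5261857/7784702, 718176/3892351], P' = [16018807/7784702 4607946/3892351; 4607946/3892351 4298648/3892351]

step 0: x̄ = F·x = [6, -8]
step 0: P̄ = F·P·Fᵀ + Q = [37 -24; -24 32]
step 0: y = z − H·x̄ = [-38]
step 0: S = H·P̄·Hᵀ + R = [728]
step 0: K = P̄·Hᵀ·S⁻¹ = [73/364; -18/91]
step 0: x' = x̄ + K·y = [-295/182, -44/91]
step 0: P' = (I − K·H)·P̄ = [1405/182 444/91; 444/91 320/91]
step 1: x̄ = F·x = [132/91, -383/91]
step 1: P̄ = F·P·Fᵀ + Q = [2971/91 -4584/91; -4584/91 8006/91]
step 1: y = z − H·x̄ = [-1504/91]
step 1: S = H·P̄·Hᵀ + R = [139310/91]
step 1: K = P̄·Hᵀ·S⁻¹ = [9847/69655; -16593/69655]
step 1: x' = x̄ + K·y = [-61708/69655, -18923/69655]
step 1: P' = (I − K·H)·P̄ = [143057/69655 82242/69655; 82242/69655 76952/69655]
step 2: x̄ = F·x = [56769/69655, -161262/69655]
step 2: P̄ = F·P·Fᵀ + Q = [762223/69655 -955164/69655; -955164/69655 1816592/69655]
step 2: y = z − H·x̄ = [-736634/69655]
step 2: S = H·P̄·Hᵀ + R = [31138808/69655]
step 2: K = P̄·Hᵀ·S⁻¹ = [2194969/15569404; -920013/3892351]
step 2: x' = x̄ + K·y = [-5261857/7784702, 718176/3892351]
step 2: P' = (I − K·H)·P̄ = [16018807/7784702 4607946/3892351; 4607946/3892351 4298648/3892351]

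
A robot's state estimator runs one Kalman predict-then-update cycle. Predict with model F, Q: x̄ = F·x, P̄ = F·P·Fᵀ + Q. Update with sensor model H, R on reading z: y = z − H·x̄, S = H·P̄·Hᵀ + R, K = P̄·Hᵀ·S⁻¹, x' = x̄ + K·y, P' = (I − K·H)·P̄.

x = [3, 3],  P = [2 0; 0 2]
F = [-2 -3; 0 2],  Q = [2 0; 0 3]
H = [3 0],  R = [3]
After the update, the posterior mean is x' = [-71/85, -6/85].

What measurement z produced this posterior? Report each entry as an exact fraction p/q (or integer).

z = [-2]

x̄ = F·x = [-15, 6]
P̄ = F·P·Fᵀ + Q = [28 -12; -12 11]
S = H·P̄·Hᵀ + R = [255]
K = P̄·Hᵀ·S⁻¹ = [28/85; -12/85]
x' − x̄ = [1204/85, -516/85] = K·y
y = (KᵀK)⁻¹·Kᵀ·(x' − x̄) = [43]
z = y + H·x̄ = [43] + [-45] = [-2]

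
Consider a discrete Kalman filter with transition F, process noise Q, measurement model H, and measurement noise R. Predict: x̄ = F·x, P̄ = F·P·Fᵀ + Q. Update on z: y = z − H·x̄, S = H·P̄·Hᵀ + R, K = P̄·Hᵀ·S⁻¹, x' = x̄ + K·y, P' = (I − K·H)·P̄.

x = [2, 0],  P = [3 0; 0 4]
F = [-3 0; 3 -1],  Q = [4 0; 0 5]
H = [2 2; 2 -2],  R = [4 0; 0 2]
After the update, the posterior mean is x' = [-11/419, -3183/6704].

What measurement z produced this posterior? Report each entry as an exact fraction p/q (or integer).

x̄ = F·x = [-6, 6]
P̄ = F·P·Fᵀ + Q = [31 -27; -27 36]
S = H·P̄·Hᵀ + R = [56 -20; -20 486]
K = P̄·Hᵀ·S⁻¹ = [97/419 104/419; 1557/6704 -837/3352]
x' − x̄ = [2503/419, -43407/6704] = K·y
y = (KᵀK)⁻¹·Kᵀ·(x' − x̄) = [-1, 25]
z = y + H·x̄ = [-1, 25] + [0, -24] = [-1, 1]

z = [-1, 1]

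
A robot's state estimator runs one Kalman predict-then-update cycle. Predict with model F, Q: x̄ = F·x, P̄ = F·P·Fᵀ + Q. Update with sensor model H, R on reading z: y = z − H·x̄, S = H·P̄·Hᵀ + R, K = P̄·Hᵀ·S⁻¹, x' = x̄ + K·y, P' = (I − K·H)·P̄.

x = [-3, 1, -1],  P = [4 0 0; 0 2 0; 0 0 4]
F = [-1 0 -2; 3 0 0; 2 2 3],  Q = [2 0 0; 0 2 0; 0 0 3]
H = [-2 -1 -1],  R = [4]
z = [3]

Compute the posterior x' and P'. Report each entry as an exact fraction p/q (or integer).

x' = [5, -471/65, -386/65]
P' = [22 -12 -32; -12 1026/65 686/65; -32 686/65 3566/65]

x̄ = F·x = [5, -9, -7]
P̄ = F·P·Fᵀ + Q = [22 -12 -32; -12 38 24; -32 24 63]
y = z − H·x̄ = [-3]
S = H·P̄·Hᵀ + R = [65]
K = P̄·Hᵀ·S⁻¹ = [0; -38/65; -23/65]
x' = x̄ + K·y = [5, -471/65, -386/65]
P' = (I − K·H)·P̄ = [22 -12 -32; -12 1026/65 686/65; -32 686/65 3566/65]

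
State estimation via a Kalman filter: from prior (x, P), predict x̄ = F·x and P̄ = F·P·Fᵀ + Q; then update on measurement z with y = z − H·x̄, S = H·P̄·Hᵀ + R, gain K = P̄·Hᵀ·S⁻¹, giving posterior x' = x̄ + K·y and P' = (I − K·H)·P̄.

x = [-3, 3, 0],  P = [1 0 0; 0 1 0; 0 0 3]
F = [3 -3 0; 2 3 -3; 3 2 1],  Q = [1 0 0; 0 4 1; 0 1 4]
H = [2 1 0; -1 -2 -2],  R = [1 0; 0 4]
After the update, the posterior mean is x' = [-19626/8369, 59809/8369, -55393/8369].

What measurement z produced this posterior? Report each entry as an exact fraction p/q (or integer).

x̄ = F·x = [-18, 3, -3]
P̄ = F·P·Fᵀ + Q = [19 -3 3; -3 44 4; 3 4 20]
S = H·P̄·Hᵀ + R = [109 -131; -131 311]
K = P̄·Hᵀ·S⁻¹ = [4198/8369 1257/8369; -365/16738 -5159/16738; -3571/16738 -4249/16738]
x' − x̄ = [131016/8369, 34702/8369, -30286/8369] = K·y
y = (KᵀK)⁻¹·Kᵀ·(x' − x̄) = [36, -16]
z = y + H·x̄ = [36, -16] + [-33, 18] = [3, 2]

z = [3, 2]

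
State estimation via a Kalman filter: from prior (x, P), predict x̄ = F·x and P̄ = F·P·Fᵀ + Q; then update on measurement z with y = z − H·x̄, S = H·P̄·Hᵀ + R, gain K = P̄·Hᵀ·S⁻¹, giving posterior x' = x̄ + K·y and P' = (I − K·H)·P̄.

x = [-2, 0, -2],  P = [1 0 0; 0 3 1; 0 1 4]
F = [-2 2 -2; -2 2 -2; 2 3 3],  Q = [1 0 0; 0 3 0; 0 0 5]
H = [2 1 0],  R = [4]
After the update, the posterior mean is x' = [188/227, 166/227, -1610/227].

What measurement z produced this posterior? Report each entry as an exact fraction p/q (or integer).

z = [2]

x̄ = F·x = [8, 8, -10]
P̄ = F·P·Fᵀ + Q = [25 24 -10; 24 27 -10; -10 -10 90]
S = H·P̄·Hᵀ + R = [227]
K = P̄·Hᵀ·S⁻¹ = [74/227; 75/227; -30/227]
x' − x̄ = [-1628/227, -1650/227, 660/227] = K·y
y = (KᵀK)⁻¹·Kᵀ·(x' − x̄) = [-22]
z = y + H·x̄ = [-22] + [24] = [2]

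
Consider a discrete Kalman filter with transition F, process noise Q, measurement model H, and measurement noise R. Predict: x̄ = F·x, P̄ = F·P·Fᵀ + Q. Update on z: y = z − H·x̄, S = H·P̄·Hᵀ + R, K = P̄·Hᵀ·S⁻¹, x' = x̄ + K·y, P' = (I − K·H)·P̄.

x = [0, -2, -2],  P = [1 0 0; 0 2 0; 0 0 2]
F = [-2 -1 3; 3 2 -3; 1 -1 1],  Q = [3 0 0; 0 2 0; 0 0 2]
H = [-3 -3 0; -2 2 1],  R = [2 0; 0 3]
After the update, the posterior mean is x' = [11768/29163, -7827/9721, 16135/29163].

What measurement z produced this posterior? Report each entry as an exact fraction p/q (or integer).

x̄ = F·x = [-4, 2, 0]
P̄ = F·P·Fᵀ + Q = [27 -28 6; -28 37 -7; 6 -7 7]
S = H·P̄·Hᵀ + R = [74 -57; -57 438]
K = P̄·Hᵀ·S⁻¹ = [-1538/9721 -7525/29163; -1605/9721 2521/9721; 77/9721 -1235/29163]
x' − x̄ = [128420/29163, -27269/9721, 16135/29163] = K·y
y = (KᵀK)⁻¹·Kᵀ·(x' − x̄) = [-5, -14]
z = y + H·x̄ = [-5, -14] + [6, 12] = [1, -2]

z = [1, -2]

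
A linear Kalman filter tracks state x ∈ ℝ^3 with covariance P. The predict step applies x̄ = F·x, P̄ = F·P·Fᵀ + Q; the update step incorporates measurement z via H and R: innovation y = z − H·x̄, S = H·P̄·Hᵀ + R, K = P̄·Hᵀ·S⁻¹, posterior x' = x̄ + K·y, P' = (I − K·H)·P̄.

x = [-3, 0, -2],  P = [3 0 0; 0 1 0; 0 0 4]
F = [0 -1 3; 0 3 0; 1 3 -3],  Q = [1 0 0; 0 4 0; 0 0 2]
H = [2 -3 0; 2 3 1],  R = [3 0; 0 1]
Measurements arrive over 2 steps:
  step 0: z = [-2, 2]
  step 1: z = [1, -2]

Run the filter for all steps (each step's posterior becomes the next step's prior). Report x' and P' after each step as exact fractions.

step 0: x̄ = F·x = [-6, 0, 3]
step 0: P̄ = F·P·Fᵀ + Q = [38 -3 -39; -3 13 9; -39 9 50]
step 0: y = z − H·x̄ = [10, 11]
step 0: S = H·P̄·Hᵀ + R = [308 -70; -70 182]
step 0: K = P̄·Hᵀ·S⁻¹ = [415/1218 347/1218; -125/1218 233/1218; -685/1827 -547/3654]
step 0: x' = x̄ + K·y = [659/1218, 1313/1218, -8755/3654]
step 0: P' = (I − K·H)·P̄ = [431/406 149/406 -1790/609; 149/406 141/406 -965/609; -1790/609 -965/609 38303/3654]
step 1: x̄ = F·x = [-1678/203, 1313/406, 4451/406]
step 1: P̄ = F·P·Fᵀ + Q = [21355/203 -6213/406 -50175/406; -6213/406 2893/406 3753/203; -50175/406 3753/203 60449/406]
step 1: y = z − H·x̄ = [11057/406, -1245/203]
step 1: S = H·P̄·Hᵀ + R = [272651/406 21935/406; 21935/406 13756/203]
step 1: K = P̄·Hᵀ·S⁻¹ = [4102822/11527143 3686549/11527143; -1088825/11527143 2443076/11527143; -14773637/34581429 -10070851/34581429]
step 1: x' = x̄ + K·y = [-43098208/80690001, -51504457/80690001, 269763020/242070003]
step 1: P' = (I − K·H)·P̄ = [23964887/26896667 6403340/26896667 -175613539/80690001; 6403340/26896667 6809485/26896667 -82603873/80690001; -175613539/80690001 -82603873/80690001 1726620134/242070003]

step 0: x' = [659/1218, 1313/1218, -8755/3654], P' = [431/406 149/406 -1790/609; 149/406 141/406 -965/609; -1790/609 -965/609 38303/3654]
step 1: x' = [-43098208/80690001, -51504457/80690001, 269763020/242070003], P' = [23964887/26896667 6403340/26896667 -175613539/80690001; 6403340/26896667 6809485/26896667 -82603873/80690001; -175613539/80690001 -82603873/80690001 1726620134/242070003]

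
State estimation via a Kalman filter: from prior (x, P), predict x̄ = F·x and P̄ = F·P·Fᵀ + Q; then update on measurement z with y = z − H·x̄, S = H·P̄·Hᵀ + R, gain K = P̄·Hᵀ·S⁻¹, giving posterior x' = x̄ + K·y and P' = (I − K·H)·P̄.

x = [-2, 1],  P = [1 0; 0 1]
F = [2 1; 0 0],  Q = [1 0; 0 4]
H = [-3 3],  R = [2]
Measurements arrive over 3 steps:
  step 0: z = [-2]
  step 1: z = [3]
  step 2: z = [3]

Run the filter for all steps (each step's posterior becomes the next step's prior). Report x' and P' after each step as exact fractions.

step 0: x̄ = F·x = [-3, 0]
step 0: P̄ = F·P·Fᵀ + Q = [6 0; 0 4]
step 0: y = z − H·x̄ = [-11]
step 0: S = H·P̄·Hᵀ + R = [92]
step 0: K = P̄·Hᵀ·S⁻¹ = [-9/46; 3/23]
step 0: x' = x̄ + K·y = [-39/46, -33/23]
step 0: P' = (I − K·H)·P̄ = [57/23 54/23; 54/23 56/23]
step 1: x̄ = F·x = [-72/23, 0]
step 1: P̄ = F·P·Fᵀ + Q = [523/23 0; 0 4]
step 1: y = z − H·x̄ = [-147/23]
step 1: S = H·P̄·Hᵀ + R = [5581/23]
step 1: K = P̄·Hᵀ·S⁻¹ = [-1569/5581; 276/5581]
step 1: x' = x̄ + K·y = [-7443/5581, -1764/5581]
step 1: P' = (I − K·H)·P̄ = [19874/5581 18828/5581; 18828/5581 19012/5581]
step 2: x̄ = F·x = [-16650/5581, 0]
step 2: P̄ = F·P·Fᵀ + Q = [179401/5581 0; 0 4]
step 2: y = z − H·x̄ = [-33207/5581]
step 2: S = H·P̄·Hᵀ + R = [1826687/5581]
step 2: K = P̄·Hᵀ·S⁻¹ = [-538203/1826687; 66972/1826687]
step 2: x' = x̄ + K·y = [-2247309/1826687, -398484/1826687]
step 2: P' = (I − K·H)·P̄ = [6817238/1826687 6458436/1826687; 6458436/1826687 6503084/1826687]

step 0: x' = [-39/46, -33/23], P' = [57/23 54/23; 54/23 56/23]
step 1: x' = [-7443/5581, -1764/5581], P' = [19874/5581 18828/5581; 18828/5581 19012/5581]
step 2: x' = [-2247309/1826687, -398484/1826687], P' = [6817238/1826687 6458436/1826687; 6458436/1826687 6503084/1826687]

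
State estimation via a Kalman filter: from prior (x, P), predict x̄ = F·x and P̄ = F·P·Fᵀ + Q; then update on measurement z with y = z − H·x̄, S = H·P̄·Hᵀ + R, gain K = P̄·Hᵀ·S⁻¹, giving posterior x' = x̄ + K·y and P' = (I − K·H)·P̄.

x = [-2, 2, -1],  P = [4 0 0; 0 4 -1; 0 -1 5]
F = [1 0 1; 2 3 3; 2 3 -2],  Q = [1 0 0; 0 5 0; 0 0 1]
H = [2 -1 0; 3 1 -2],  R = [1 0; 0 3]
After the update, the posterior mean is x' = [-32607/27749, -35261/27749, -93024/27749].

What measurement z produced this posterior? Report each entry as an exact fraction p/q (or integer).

z = [-1, 2]

x̄ = F·x = [-3, -1, 4]
P̄ = F·P·Fᵀ + Q = [10 20 -5; 20 84 19; -5 19 85]
S = H·P̄·Hᵀ + R = [45 14; 14 621]
K = P̄·Hᵀ·S⁻¹ = [-840/27749 2700/27749; -28808/27749 5386/27749; -15685/27749 -7064/27749]
x' − x̄ = [50640/27749, -7512/27749, -204020/27749] = K·y
y = (KᵀK)⁻¹·Kᵀ·(x' − x̄) = [4, 20]
z = y + H·x̄ = [4, 20] + [-5, -18] = [-1, 2]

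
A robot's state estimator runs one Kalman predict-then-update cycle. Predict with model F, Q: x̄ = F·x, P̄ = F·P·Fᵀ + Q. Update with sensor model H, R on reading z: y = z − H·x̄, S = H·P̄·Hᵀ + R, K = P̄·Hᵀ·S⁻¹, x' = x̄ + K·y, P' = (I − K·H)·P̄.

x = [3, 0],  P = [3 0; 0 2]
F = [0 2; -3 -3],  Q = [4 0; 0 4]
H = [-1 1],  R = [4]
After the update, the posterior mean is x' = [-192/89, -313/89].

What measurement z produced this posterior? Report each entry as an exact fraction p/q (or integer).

z = [-1]

x̄ = F·x = [0, -9]
P̄ = F·P·Fᵀ + Q = [12 -12; -12 49]
S = H·P̄·Hᵀ + R = [89]
K = P̄·Hᵀ·S⁻¹ = [-24/89; 61/89]
x' − x̄ = [-192/89, 488/89] = K·y
y = (KᵀK)⁻¹·Kᵀ·(x' − x̄) = [8]
z = y + H·x̄ = [8] + [-9] = [-1]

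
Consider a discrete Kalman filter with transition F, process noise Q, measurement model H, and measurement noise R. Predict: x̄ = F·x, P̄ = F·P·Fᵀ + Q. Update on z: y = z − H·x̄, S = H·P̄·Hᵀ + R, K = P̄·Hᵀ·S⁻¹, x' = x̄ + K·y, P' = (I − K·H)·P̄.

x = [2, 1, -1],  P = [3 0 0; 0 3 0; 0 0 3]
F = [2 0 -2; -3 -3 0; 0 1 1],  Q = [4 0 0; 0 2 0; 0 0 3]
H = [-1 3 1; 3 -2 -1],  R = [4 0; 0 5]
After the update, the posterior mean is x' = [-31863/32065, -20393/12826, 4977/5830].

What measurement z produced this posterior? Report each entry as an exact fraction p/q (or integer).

z = [-3, -1]

x̄ = F·x = [6, -9, 0]
P̄ = F·P·Fᵀ + Q = [28 -18 -6; -18 56 -9; -6 -9 9]
S = H·P̄·Hᵀ + R = [611 -606; -606 706]
K = P̄·Hᵀ·S⁻¹ = [7114/32065 11829/32065; 2982/6413 2267/12826; -633/2915 -1161/5830]
x' − x̄ = [-224253/32065, 95041/12826, 4977/5830] = K·y
y = (KᵀK)⁻¹·Kᵀ·(x' − x̄) = [30, -37]
z = y + H·x̄ = [30, -37] + [-33, 36] = [-3, -1]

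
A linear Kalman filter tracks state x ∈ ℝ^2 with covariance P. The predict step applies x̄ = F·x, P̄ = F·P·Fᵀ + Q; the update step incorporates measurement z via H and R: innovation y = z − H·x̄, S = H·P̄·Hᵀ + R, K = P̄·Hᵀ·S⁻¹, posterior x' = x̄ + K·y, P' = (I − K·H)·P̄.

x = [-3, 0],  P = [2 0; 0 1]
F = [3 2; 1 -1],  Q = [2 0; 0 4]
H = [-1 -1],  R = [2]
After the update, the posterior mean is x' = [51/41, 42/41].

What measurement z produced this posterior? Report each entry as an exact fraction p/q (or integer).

z = [-3]

x̄ = F·x = [-9, -3]
P̄ = F·P·Fᵀ + Q = [24 4; 4 7]
S = H·P̄·Hᵀ + R = [41]
K = P̄·Hᵀ·S⁻¹ = [-28/41; -11/41]
x' − x̄ = [420/41, 165/41] = K·y
y = (KᵀK)⁻¹·Kᵀ·(x' − x̄) = [-15]
z = y + H·x̄ = [-15] + [12] = [-3]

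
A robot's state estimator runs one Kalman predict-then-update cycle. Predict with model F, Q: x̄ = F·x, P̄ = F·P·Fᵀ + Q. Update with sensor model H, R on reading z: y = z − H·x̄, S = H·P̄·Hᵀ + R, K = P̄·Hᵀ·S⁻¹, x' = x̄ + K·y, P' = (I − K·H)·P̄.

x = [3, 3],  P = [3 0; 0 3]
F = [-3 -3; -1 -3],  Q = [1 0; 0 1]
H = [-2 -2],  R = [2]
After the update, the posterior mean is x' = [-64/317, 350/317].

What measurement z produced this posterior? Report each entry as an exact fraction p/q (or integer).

x̄ = F·x = [-18, -12]
P̄ = F·P·Fᵀ + Q = [55 36; 36 31]
S = H·P̄·Hᵀ + R = [634]
K = P̄·Hᵀ·S⁻¹ = [-91/317; -67/317]
x' − x̄ = [5642/317, 4154/317] = K·y
y = (KᵀK)⁻¹·Kᵀ·(x' − x̄) = [-62]
z = y + H·x̄ = [-62] + [60] = [-2]

z = [-2]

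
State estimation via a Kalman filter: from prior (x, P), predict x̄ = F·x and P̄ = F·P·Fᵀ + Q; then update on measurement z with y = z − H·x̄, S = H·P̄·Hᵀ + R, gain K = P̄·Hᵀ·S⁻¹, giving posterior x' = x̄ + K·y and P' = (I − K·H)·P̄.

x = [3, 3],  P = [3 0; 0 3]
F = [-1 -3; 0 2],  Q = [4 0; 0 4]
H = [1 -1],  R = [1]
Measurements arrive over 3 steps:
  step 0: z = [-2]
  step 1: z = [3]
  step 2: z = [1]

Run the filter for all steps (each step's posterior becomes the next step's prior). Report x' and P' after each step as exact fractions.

step 0: x̄ = F·x = [-12, 6]
step 0: P̄ = F·P·Fᵀ + Q = [34 -18; -18 16]
step 0: y = z − H·x̄ = [16]
step 0: S = H·P̄·Hᵀ + R = [87]
step 0: K = P̄·Hᵀ·S⁻¹ = [52/87; -34/87]
step 0: x' = x̄ + K·y = [-212/87, -22/87]
step 0: P' = (I − K·H)·P̄ = [254/87 202/87; 202/87 236/87]
step 1: x̄ = F·x = [278/87, -44/87]
step 1: P̄ = F·P·Fᵀ + Q = [3938/87 -1820/87; -1820/87 1292/87]
step 1: y = z − H·x̄ = [-61/87]
step 1: S = H·P̄·Hᵀ + R = [8957/87]
step 1: K = P̄·Hᵀ·S⁻¹ = [5758/8957; -3112/8957]
step 1: x' = x̄ + K·y = [24584/8957, -2348/8957]
step 1: P' = (I − K·H)·P̄ = [24346/8957 18588/8957; 18588/8957 21700/8957]
step 2: x̄ = F·x = [-17540/8957, -4696/8957]
step 2: P̄ = F·P·Fᵀ + Q = [367002/8957 -167376/8957; -167376/8957 122628/8957]
step 2: y = z − H·x̄ = [129/53]
step 2: S = H·P̄·Hᵀ + R = [4931/53]
step 2: K = P̄·Hᵀ·S⁻¹ = [3162/4931; -1716/4931]
step 2: x' = x̄ + K·y = [-331226/833339, -1142764/833339]
step 2: P' = (I − K·H)·P̄ = [2263842/833339 1729464/833339; 1729464/833339 2019468/833339]

step 0: x' = [-212/87, -22/87], P' = [254/87 202/87; 202/87 236/87]
step 1: x' = [24584/8957, -2348/8957], P' = [24346/8957 18588/8957; 18588/8957 21700/8957]
step 2: x' = [-331226/833339, -1142764/833339], P' = [2263842/833339 1729464/833339; 1729464/833339 2019468/833339]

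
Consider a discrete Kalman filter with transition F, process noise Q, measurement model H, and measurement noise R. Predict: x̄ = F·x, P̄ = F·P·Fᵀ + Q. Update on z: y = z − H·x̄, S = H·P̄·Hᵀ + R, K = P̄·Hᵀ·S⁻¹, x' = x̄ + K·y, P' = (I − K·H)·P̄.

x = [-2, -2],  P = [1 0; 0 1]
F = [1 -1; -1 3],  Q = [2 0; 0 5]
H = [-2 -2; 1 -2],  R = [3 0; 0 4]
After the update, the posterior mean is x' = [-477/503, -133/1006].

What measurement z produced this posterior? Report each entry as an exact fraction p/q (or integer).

x̄ = F·x = [0, -4]
P̄ = F·P·Fᵀ + Q = [4 -4; -4 15]
S = H·P̄·Hᵀ + R = [47 44; 44 84]
K = P̄·Hᵀ·S⁻¹ = [-132/503 141/503; -88/503 -315/1006]
x' − x̄ = [-477/503, 3891/1006] = K·y
y = (KᵀK)⁻¹·Kᵀ·(x' − x̄) = [-6, -9]
z = y + H·x̄ = [-6, -9] + [8, 8] = [2, -1]

z = [2, -1]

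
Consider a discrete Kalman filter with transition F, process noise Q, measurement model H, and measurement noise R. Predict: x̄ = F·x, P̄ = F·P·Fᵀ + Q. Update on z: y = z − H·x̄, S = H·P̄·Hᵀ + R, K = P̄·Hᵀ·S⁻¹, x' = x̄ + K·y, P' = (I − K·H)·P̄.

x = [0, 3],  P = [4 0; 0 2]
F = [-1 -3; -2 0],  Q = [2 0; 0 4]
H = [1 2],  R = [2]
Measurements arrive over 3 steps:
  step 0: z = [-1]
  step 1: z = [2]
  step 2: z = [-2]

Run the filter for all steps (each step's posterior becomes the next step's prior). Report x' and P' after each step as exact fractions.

step 0: x' = [-461/69, 64/23], P' = [856/69 -136/23; -136/23 76/23]
step 1: x' = [-417/6296, 1825/1574], P' = [24515/3148 -3119/787; -3119/787 1976/787]
step 2: x' = [-1299861/372691, 273628/372691], P' = [3015670/372691 -1532396/372691; -1532396/372691 961676/372691]

step 0: x̄ = F·x = [-9, 0]
step 0: P̄ = F·P·Fᵀ + Q = [24 8; 8 20]
step 0: y = z − H·x̄ = [8]
step 0: S = H·P̄·Hᵀ + R = [138]
step 0: K = P̄·Hᵀ·S⁻¹ = [20/69; 8/23]
step 0: x' = x̄ + K·y = [-461/69, 64/23]
step 0: P' = (I − K·H)·P̄ = [856/69 -136/23; -136/23 76/23]
step 1: x̄ = F·x = [-5/3, 922/69]
step 1: P̄ = F·P·Fᵀ + Q = [26/3 -32/3; -32/3 3700/69]
step 1: y = z − H·x̄ = [-1591/69]
step 1: S = H·P̄·Hᵀ + R = [12592/69]
step 1: K = P̄·Hᵀ·S⁻¹ = [-437/6296; 833/1574]
step 1: x' = x̄ + K·y = [-417/6296, 1825/1574]
step 1: P' = (I − K·H)·P̄ = [24515/3148 -3119/787; -3119/787 1976/787]
step 2: x̄ = F·x = [-21483/6296, 417/3148]
step 2: P̄ = F·P·Fᵀ + Q = [27091/3148 -12913/1574; -12913/1574 27663/787]
step 2: y = z − H·x̄ = [7223/6296]
step 2: S = H·P̄·Hᵀ + R = [372691/3148]
step 2: K = P̄·Hᵀ·S⁻¹ = [-24561/372691; 195478/372691]
step 2: x' = x̄ + K·y = [-1299861/372691, 273628/372691]
step 2: P' = (I − K·H)·P̄ = [3015670/372691 -1532396/372691; -1532396/372691 961676/372691]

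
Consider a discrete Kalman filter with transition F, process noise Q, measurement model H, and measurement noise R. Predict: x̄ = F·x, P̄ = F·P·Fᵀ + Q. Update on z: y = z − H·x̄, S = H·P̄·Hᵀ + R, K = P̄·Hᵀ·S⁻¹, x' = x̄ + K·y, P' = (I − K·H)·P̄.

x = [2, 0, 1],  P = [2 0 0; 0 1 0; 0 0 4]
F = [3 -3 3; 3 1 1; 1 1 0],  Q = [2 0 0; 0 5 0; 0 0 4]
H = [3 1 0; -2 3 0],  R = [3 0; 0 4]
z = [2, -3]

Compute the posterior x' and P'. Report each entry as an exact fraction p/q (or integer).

x' = [37853/45229, -16255/45229, 11886/45229]
P' = [34601/135687 2290/45229 -325/45229; 2290/45229 17568/45229 5802/45229; -325/45229 5802/45229 223149/45229]

x̄ = F·x = [9, 7, 2]
P̄ = F·P·Fᵀ + Q = [65 27 3; 27 28 7; 3 7 7]
y = z − H·x̄ = [-32, -6]
S = H·P̄·Hᵀ + R = [778 -117; -117 192]
K = P̄·Hᵀ·S⁻¹ = [12297/45229 -12148/135687; 8146/45229 12031/45229; 1609/45229 4514/45229]
x' = x̄ + K·y = [37853/45229, -16255/45229, 11886/45229]
P' = (I − K·H)·P̄ = [34601/135687 2290/45229 -325/45229; 2290/45229 17568/45229 5802/45229; -325/45229 5802/45229 223149/45229]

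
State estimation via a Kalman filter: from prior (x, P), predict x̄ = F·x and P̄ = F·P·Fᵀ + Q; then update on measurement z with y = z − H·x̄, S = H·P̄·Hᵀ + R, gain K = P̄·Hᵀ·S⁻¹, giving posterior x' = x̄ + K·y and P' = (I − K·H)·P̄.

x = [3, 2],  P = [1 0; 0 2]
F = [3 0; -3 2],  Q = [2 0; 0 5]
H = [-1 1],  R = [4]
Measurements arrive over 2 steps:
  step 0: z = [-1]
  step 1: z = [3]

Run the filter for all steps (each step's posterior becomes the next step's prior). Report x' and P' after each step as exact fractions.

step 0: x̄ = F·x = [9, -5]
step 0: P̄ = F·P·Fᵀ + Q = [11 -9; -9 22]
step 0: y = z − H·x̄ = [13]
step 0: S = H·P̄·Hᵀ + R = [55]
step 0: K = P̄·Hᵀ·S⁻¹ = [-4/11; 31/55]
step 0: x' = x̄ + K·y = [47/11, 128/55]
step 0: P' = (I − K·H)·P̄ = [41/11 25/11; 25/11 249/55]
step 1: x̄ = F·x = [141/11, -449/55]
step 1: P̄ = F·P·Fᵀ + Q = [391/11 -219/11; -219/11 1616/55]
step 1: y = z − H·x̄ = [1319/55]
step 1: S = H·P̄·Hᵀ + R = [5981/55]
step 1: K = P̄·Hᵀ·S⁻¹ = [-3050/5981; 2711/5981]
step 1: x' = x̄ + K·y = [3521/5981, 16188/5981]
step 1: P' = (I − K·H)·P̄ = [43461/5981 31261/5981; 31261/5981 42105/5981]

step 0: x' = [47/11, 128/55], P' = [41/11 25/11; 25/11 249/55]
step 1: x' = [3521/5981, 16188/5981], P' = [43461/5981 31261/5981; 31261/5981 42105/5981]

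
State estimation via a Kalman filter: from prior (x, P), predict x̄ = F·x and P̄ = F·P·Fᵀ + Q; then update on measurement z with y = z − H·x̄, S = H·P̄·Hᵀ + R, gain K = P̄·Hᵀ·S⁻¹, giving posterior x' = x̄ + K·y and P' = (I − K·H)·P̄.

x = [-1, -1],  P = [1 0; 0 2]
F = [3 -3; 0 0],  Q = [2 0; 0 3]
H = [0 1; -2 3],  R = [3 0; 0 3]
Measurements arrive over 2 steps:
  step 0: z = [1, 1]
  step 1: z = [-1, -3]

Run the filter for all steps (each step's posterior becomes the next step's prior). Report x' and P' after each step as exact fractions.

step 0: x' = [58/265, 128/265], P' = [957/265 522/265; 522/265 357/265]
step 1: x' = [2166/6485, -4714/6485], P' = [19536/6485 10656/6485; 10656/6485 7581/6485]

step 0: x̄ = F·x = [0, 0]
step 0: P̄ = F·P·Fᵀ + Q = [29 0; 0 3]
step 0: y = z − H·x̄ = [1, 1]
step 0: S = H·P̄·Hᵀ + R = [6 9; 9 146]
step 0: K = P̄·Hᵀ·S⁻¹ = [174/265 -116/265; 119/265 9/265]
step 0: x' = x̄ + K·y = [58/265, 128/265]
step 0: P' = (I − K·H)·P̄ = [957/265 522/265; 522/265 357/265]
step 1: x̄ = F·x = [-42/53, 0]
step 1: P̄ = F·P·Fᵀ + Q = [592/53 0; 0 3]
step 1: y = z − H·x̄ = [-1, -243/53]
step 1: S = H·P̄·Hᵀ + R = [6 9; 9 3958/53]
step 1: K = P̄·Hᵀ·S⁻¹ = [3552/6485 -2368/6485; 2527/6485 477/6485]
step 1: x' = x̄ + K·y = [2166/6485, -4714/6485]
step 1: P' = (I − K·H)·P̄ = [19536/6485 10656/6485; 10656/6485 7581/6485]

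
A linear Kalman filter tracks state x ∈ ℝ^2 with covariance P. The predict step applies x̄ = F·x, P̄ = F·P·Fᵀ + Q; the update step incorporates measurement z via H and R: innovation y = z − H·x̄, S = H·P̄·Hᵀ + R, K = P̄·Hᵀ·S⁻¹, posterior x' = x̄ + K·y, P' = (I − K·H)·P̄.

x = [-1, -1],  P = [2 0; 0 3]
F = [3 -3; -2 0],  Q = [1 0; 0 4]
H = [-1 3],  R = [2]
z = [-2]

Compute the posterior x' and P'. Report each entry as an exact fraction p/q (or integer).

x' = [164/57, 6/19]
P' = [941/57 100/19; 100/19 36/19]

x̄ = F·x = [0, 2]
P̄ = F·P·Fᵀ + Q = [46 -12; -12 12]
y = z − H·x̄ = [-8]
S = H·P̄·Hᵀ + R = [228]
K = P̄·Hᵀ·S⁻¹ = [-41/114; 4/19]
x' = x̄ + K·y = [164/57, 6/19]
P' = (I − K·H)·P̄ = [941/57 100/19; 100/19 36/19]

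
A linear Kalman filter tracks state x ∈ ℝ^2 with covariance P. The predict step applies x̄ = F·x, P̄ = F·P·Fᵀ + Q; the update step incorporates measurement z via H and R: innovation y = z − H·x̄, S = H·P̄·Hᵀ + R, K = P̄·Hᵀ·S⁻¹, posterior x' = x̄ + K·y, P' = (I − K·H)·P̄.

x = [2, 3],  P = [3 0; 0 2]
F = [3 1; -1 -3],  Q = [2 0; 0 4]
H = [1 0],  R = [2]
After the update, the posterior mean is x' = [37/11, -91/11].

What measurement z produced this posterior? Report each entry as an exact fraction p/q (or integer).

x̄ = F·x = [9, -11]
P̄ = F·P·Fᵀ + Q = [31 -15; -15 25]
S = H·P̄·Hᵀ + R = [33]
K = P̄·Hᵀ·S⁻¹ = [31/33; -5/11]
x' − x̄ = [-62/11, 30/11] = K·y
y = (KᵀK)⁻¹·Kᵀ·(x' − x̄) = [-6]
z = y + H·x̄ = [-6] + [9] = [3]

z = [3]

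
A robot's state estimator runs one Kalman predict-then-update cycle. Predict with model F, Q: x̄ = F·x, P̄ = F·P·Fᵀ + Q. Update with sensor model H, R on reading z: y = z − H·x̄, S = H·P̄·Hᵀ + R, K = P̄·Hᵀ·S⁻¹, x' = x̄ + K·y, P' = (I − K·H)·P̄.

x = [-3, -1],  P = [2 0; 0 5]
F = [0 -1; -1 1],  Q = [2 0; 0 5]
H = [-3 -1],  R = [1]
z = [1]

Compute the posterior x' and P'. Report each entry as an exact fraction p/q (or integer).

x' = [-25/23, 55/23]
P' = [33/23 -91/23; -91/23 543/46]

x̄ = F·x = [1, 2]
P̄ = F·P·Fᵀ + Q = [7 -5; -5 12]
y = z − H·x̄ = [6]
S = H·P̄·Hᵀ + R = [46]
K = P̄·Hᵀ·S⁻¹ = [-8/23; 3/46]
x' = x̄ + K·y = [-25/23, 55/23]
P' = (I − K·H)·P̄ = [33/23 -91/23; -91/23 543/46]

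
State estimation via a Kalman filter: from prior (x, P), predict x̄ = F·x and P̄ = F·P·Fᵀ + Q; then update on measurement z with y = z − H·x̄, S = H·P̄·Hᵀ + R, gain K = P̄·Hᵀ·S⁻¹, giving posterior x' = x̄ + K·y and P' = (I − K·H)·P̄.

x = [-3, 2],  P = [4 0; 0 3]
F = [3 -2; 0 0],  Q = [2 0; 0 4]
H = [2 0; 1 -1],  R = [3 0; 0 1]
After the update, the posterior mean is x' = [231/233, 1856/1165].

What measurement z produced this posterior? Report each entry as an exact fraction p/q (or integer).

z = [3, -1]

x̄ = F·x = [-13, 0]
P̄ = F·P·Fᵀ + Q = [50 0; 0 4]
S = H·P̄·Hᵀ + R = [203 100; 100 55]
K = P̄·Hᵀ·S⁻¹ = [100/233 30/233; 80/233 -812/1165]
x' − x̄ = [3260/233, 1856/1165] = K·y
y = (KᵀK)⁻¹·Kᵀ·(x' − x̄) = [29, 12]
z = y + H·x̄ = [29, 12] + [-26, -13] = [3, -1]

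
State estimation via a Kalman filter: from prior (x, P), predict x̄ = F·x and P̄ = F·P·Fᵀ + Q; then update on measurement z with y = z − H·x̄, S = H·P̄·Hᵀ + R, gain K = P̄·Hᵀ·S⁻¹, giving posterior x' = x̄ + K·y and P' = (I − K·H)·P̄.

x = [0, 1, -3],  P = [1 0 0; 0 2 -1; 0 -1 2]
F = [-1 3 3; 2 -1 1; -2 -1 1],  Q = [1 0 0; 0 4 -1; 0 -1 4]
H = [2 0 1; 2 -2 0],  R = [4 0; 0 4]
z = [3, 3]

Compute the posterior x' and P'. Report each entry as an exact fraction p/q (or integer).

x̄ = F·x = [-6, -4, -4]
P̄ = F·P·Fᵀ + Q = [20 -2 2; -2 14 1; 2 1 14]
y = z − H·x̄ = [19, 7]
S = H·P̄·Hᵀ + R = [106 90; 90 156]
K = P̄·Hᵀ·S⁻¹ = [216/703 221/2109; 201/703 -1561/4218; 219/703 -352/2109]
x' = x̄ + K·y = [1205/2109, -4885/4218, 1583/2109]
P' = (I − K·H)·P̄ = [5240/2109 4798/2109 -7888/2109; 4798/2109 6359/2109 -7184/2109; -7888/2109 -7184/2109 18404/2109]

x' = [1205/2109, -4885/4218, 1583/2109]
P' = [5240/2109 4798/2109 -7888/2109; 4798/2109 6359/2109 -7184/2109; -7888/2109 -7184/2109 18404/2109]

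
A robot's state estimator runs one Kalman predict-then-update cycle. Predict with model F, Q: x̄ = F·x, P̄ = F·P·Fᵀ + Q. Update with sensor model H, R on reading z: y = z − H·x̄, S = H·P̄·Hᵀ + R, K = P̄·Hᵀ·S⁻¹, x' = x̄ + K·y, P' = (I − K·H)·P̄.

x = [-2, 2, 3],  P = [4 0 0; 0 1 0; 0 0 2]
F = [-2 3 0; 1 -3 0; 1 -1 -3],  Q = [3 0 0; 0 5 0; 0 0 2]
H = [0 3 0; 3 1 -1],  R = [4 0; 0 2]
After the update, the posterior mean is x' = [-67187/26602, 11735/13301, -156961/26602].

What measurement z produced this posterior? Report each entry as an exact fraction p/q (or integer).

z = [3, -1]

x̄ = F·x = [10, -8, -13]
P̄ = F·P·Fᵀ + Q = [28 -17 -11; -17 18 7; -11 7 25]
S = H·P̄·Hᵀ + R = [166 -120; -120 247]
K = P̄·Hᵀ·S⁻¹ = [-3237/26602 3414/13301; 4269/13301 -80/13301; -933/26602 -2973/13301]
x' − x̄ = [-333207/26602, 118143/13301, 188865/26602] = K·y
y = (KᵀK)⁻¹·Kᵀ·(x' − x̄) = [27, -36]
z = y + H·x̄ = [27, -36] + [-24, 35] = [3, -1]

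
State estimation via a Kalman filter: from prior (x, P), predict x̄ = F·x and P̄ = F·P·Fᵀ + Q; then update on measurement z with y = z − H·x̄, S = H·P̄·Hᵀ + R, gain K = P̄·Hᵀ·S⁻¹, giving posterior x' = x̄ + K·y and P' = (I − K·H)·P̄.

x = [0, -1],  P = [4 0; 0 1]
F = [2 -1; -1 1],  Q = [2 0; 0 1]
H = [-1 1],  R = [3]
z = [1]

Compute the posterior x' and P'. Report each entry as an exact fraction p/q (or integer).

x̄ = F·x = [1, -1]
P̄ = F·P·Fᵀ + Q = [19 -9; -9 6]
y = z − H·x̄ = [3]
S = H·P̄·Hᵀ + R = [46]
K = P̄·Hᵀ·S⁻¹ = [-14/23; 15/46]
x' = x̄ + K·y = [-19/23, -1/46]
P' = (I − K·H)·P̄ = [45/23 3/23; 3/23 51/46]

x' = [-19/23, -1/46]
P' = [45/23 3/23; 3/23 51/46]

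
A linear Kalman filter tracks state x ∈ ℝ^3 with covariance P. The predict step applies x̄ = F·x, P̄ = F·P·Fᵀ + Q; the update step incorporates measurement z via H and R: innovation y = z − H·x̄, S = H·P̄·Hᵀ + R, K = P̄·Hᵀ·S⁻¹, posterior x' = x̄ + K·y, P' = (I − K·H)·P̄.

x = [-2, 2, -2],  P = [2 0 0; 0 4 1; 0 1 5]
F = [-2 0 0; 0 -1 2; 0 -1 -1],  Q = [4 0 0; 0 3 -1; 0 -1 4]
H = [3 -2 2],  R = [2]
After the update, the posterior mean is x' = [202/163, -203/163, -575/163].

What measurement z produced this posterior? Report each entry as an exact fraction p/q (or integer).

x̄ = F·x = [4, -6, 0]
P̄ = F·P·Fᵀ + Q = [12 0 0; 0 23 -8; 0 -8 15]
S = H·P̄·Hᵀ + R = [326]
K = P̄·Hᵀ·S⁻¹ = [18/163; -31/163; 23/163]
x' − x̄ = [-450/163, 775/163, -575/163] = K·y
y = (KᵀK)⁻¹·Kᵀ·(x' − x̄) = [-25]
z = y + H·x̄ = [-25] + [24] = [-1]

z = [-1]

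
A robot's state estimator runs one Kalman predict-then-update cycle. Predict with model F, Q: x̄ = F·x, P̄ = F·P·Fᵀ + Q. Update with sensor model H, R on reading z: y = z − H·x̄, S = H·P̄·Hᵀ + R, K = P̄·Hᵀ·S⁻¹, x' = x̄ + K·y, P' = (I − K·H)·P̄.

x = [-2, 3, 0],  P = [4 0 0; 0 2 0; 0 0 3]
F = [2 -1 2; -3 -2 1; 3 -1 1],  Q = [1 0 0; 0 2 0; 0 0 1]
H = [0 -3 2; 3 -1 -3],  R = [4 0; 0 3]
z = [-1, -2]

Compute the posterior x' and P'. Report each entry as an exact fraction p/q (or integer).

x̄ = F·x = [-7, 0, -9]
P̄ = F·P·Fᵀ + Q = [31 -14 32; -14 49 -29; 32 -29 42]
y = z − H·x̄ = [17, -8]
S = H·P̄·Hᵀ + R = [961 10; 10 43]
K = P̄·Hᵀ·S⁻¹ = [4448/41223 9511/41223; -225/1057 -46/1057; 7363/41223 -2671/41223]
x' = x̄ + K·y = [-289033/41223, -3457/1057, -224468/41223]
P' = (I − K·H)·P̄ = [701804/41223 9558/1057 568039/41223; 9558/1057 5484/1057 7776/1057; 568039/41223 7776/1057 469622/41223]

x' = [-289033/41223, -3457/1057, -224468/41223]
P' = [701804/41223 9558/1057 568039/41223; 9558/1057 5484/1057 7776/1057; 568039/41223 7776/1057 469622/41223]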